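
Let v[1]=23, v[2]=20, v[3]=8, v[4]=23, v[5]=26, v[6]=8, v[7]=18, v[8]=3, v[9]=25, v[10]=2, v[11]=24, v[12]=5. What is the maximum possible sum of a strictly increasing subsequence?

69

Let S[i] be the best sum of a strictly increasing subsequence ending at i:
i:      1  2  3  4  5  6  7  8  9 10 11 12
v[i]:  23 20  8 23 26  8 18  3 25  2 24  5
S:     23 20  8 43 69  8 26  3 68  2 67  8
Maximum is 69 (e.g. 20 + 23 + 26).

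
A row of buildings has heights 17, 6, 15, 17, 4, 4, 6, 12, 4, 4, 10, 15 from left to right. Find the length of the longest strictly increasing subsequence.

4

Track the smallest tail for each achievable length (strict):
17 → extends → [17]
6 → replaces 17 → [6]
15 → extends → [6, 15]
17 → extends → [6, 15, 17]
4 → replaces 6 → [4, 15, 17]
4 → already a tail → [4, 15, 17]
6 → replaces 15 → [4, 6, 17]
12 → replaces 17 → [4, 6, 12]
4 → already a tail → [4, 6, 12]
4 → already a tail → [4, 6, 12]
10 → replaces 12 → [4, 6, 10]
15 → extends → [4, 6, 10, 15]
Four tails, so the longest strictly increasing subsequence has length 4 (e.g. 4, 6, 12, 15).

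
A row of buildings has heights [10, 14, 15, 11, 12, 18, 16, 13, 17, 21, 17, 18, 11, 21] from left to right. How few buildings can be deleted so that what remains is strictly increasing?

Fewest deletions = n − (longest strictly increasing subsequence).
Patience tails:
10 → extends → [10]
14 → extends → [10, 14]
15 → extends → [10, 14, 15]
11 → replaces 14 → [10, 11, 15]
12 → replaces 15 → [10, 11, 12]
18 → extends → [10, 11, 12, 18]
16 → replaces 18 → [10, 11, 12, 16]
13 → replaces 16 → [10, 11, 12, 13]
17 → extends → [10, 11, 12, 13, 17]
21 → extends → [10, 11, 12, 13, 17, 21]
17 → already a tail → [10, 11, 12, 13, 17, 21]
18 → replaces 21 → [10, 11, 12, 13, 17, 18]
11 → already a tail → [10, 11, 12, 13, 17, 18]
21 → extends → [10, 11, 12, 13, 17, 18, 21]
Longest strictly increasing subsequence has length 7, so deletions = 14 − 7 = 7.

7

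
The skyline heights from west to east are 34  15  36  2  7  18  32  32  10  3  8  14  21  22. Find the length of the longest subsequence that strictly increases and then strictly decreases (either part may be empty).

6

inc[i] = longest strictly increasing subsequence ending at i; dec[i] = longest strictly decreasing subsequence starting at i:
i:      1  2  3  4  5  6  7  8  9 10 11 12 13 14
a[i]:  34 15 36  2  7 18 32 32 10  3  8 14 21 22
inc:    1  1  2  1  2  3  4  4  3  2  3  4  5  6
dec:    4  3  4  1  2  3  3  3  2  1  1  1  1  1
Best peak at i=7 (value 32): inc=4, dec=3, length 4+3−1 = 6.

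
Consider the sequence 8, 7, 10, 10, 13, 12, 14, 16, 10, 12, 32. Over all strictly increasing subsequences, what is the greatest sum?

Let S[i] be the best sum of a strictly increasing subsequence ending at i:
i:      1  2  3  4  5  6  7  8  9 10 11
a[i]:   8  7 10 10 13 12 14 16 10 12 32
S:      8  7 18 18 31 30 45 61 18 30 93
Maximum is 93 (e.g. 8 + 10 + 13 + 14 + 16 + 32).

93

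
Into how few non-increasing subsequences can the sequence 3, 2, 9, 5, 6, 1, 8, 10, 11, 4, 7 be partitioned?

Place each on the leftmost legal pile:
3 → new pile 1 (tops now [3])
2 → pile 1 (tops now [2])
9 → new pile 2 (tops now [2, 9])
5 → pile 2 (tops now [2, 5])
6 → new pile 3 (tops now [2, 5, 6])
1 → pile 1 (tops now [1, 5, 6])
8 → new pile 4 (tops now [1, 5, 6, 8])
10 → new pile 5 (tops now [1, 5, 6, 8, 10])
11 → new pile 6 (tops now [1, 5, 6, 8, 10, 11])
4 → pile 2 (tops now [1, 4, 6, 8, 10, 11])
7 → pile 4 (tops now [1, 4, 6, 7, 10, 11])
Six piles.

6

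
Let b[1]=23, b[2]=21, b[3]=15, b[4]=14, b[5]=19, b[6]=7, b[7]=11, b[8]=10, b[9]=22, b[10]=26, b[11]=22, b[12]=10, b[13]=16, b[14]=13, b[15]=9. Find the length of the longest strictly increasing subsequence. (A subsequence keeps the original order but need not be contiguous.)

Track the smallest tail for each achievable length (strict):
23 → extends → [23]
21 → replaces 23 → [21]
15 → replaces 21 → [15]
14 → replaces 15 → [14]
19 → extends → [14, 19]
7 → replaces 14 → [7, 19]
11 → replaces 19 → [7, 11]
10 → replaces 11 → [7, 10]
22 → extends → [7, 10, 22]
26 → extends → [7, 10, 22, 26]
22 → already a tail → [7, 10, 22, 26]
10 → already a tail → [7, 10, 22, 26]
16 → replaces 22 → [7, 10, 16, 26]
13 → replaces 16 → [7, 10, 13, 26]
9 → replaces 10 → [7, 9, 13, 26]
Four tails, so the longest strictly increasing subsequence has length 4 (e.g. 15, 19, 22, 26).

4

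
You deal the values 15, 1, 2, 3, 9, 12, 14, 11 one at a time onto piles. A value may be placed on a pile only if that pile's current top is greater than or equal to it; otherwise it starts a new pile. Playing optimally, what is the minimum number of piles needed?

The minimum number of non-increasing subsequences covering a sequence equals the length of its longest strictly increasing subsequence.
LIS length is 6 (e.g. 1, 2, 3, 9, 12, 14), so 6 piles are needed.

6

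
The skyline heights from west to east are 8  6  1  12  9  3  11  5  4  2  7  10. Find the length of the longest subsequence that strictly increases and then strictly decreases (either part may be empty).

6

inc[i] = longest strictly increasing subsequence ending at i; dec[i] = longest strictly decreasing subsequence starting at i:
i:      1  2  3  4  5  6  7  8  9 10 11 12
a[i]:   8  6  1 12  9  3 11  5  4  2  7 10
inc:    1  1  1  2  2  2  3  3  3  2  4  5
dec:    5  4  1  5  4  2  4  3  2  1  1  1
Best peak at i=4 (value 12): inc=2, dec=5, length 2+5−1 = 6.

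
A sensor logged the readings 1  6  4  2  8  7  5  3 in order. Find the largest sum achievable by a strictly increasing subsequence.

Let S[i] be the best sum of a strictly increasing subsequence ending at i:
i:      1  2  3  4  5  6  7  8
a[i]:   1  6  4  2  8  7  5  3
S:      1  7  5  3 15 14 10  6
Maximum is 15 (e.g. 1 + 6 + 8).

15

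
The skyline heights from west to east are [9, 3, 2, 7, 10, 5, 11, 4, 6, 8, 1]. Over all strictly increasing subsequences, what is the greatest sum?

Let S[i] be the best sum of a strictly increasing subsequence ending at i:
i:      1  2  3  4  5  6  7  8  9 10 11
a[i]:   9  3  2  7 10  5 11  4  6  8  1
S:      9  3  2 10 20  8 31  7 14 22  1
Maximum is 31 (e.g. 3 + 7 + 10 + 11).

31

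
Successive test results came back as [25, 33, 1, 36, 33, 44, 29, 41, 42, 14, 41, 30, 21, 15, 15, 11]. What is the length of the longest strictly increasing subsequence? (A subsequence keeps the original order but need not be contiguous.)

5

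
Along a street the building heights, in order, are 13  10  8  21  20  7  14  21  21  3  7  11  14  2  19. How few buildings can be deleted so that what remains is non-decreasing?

Fewest deletions = n − (longest non-decreasing subsequence).
Patience tails:
13 → extends → [13]
10 → replaces 13 → [10]
8 → replaces 10 → [8]
21 → extends → [8, 21]
20 → replaces 21 → [8, 20]
7 → replaces 8 → [7, 20]
14 → replaces 20 → [7, 14]
21 → extends → [7, 14, 21]
21 → extends → [7, 14, 21, 21]
3 → replaces 7 → [3, 14, 21, 21]
7 → replaces 14 → [3, 7, 21, 21]
11 → replaces 21 → [3, 7, 11, 21]
14 → replaces 21 → [3, 7, 11, 14]
2 → replaces 3 → [2, 7, 11, 14]
19 → extends → [2, 7, 11, 14, 19]
Longest non-decreasing subsequence has length 5, so deletions = 15 − 5 = 10.

10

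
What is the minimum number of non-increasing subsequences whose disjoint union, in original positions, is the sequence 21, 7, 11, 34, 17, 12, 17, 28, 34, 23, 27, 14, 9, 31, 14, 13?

Place each on the leftmost legal pile:
21 → new pile 1 (tops now [21])
7 → pile 1 (tops now [7])
11 → new pile 2 (tops now [7, 11])
34 → new pile 3 (tops now [7, 11, 34])
17 → pile 3 (tops now [7, 11, 17])
12 → pile 3 (tops now [7, 11, 12])
17 → new pile 4 (tops now [7, 11, 12, 17])
28 → new pile 5 (tops now [7, 11, 12, 17, 28])
34 → new pile 6 (tops now [7, 11, 12, 17, 28, 34])
23 → pile 5 (tops now [7, 11, 12, 17, 23, 34])
27 → pile 6 (tops now [7, 11, 12, 17, 23, 27])
14 → pile 4 (tops now [7, 11, 12, 14, 23, 27])
9 → pile 2 (tops now [7, 9, 12, 14, 23, 27])
31 → new pile 7 (tops now [7, 9, 12, 14, 23, 27, 31])
14 → pile 4 (tops now [7, 9, 12, 14, 23, 27, 31])
13 → pile 4 (tops now [7, 9, 12, 13, 23, 27, 31])
Seven piles.

7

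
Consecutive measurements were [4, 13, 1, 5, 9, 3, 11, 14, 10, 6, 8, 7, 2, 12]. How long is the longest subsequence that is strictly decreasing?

6

Let dp[i] be the longest strictly decreasing subsequence ending at i:
i:      1  2  3  4  5  6  7  8  9 10 11 12 13 14
a[i]:   4 13  1  5  9  3 11 14 10  6  8  7  2 12
dp:     1  1  2  2  2  3  2  1  3  4  4  5  6  2
Maximum is 6.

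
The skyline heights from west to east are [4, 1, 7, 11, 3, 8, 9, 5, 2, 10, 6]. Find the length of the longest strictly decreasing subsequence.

4

Negate each value so 'decreasing' becomes 'increasing', then run patience tails on the negated sequence:
-4 → extends → [-4]
-1 → extends → [-4, -1]
-7 → replaces -4 → [-7, -1]
-11 → replaces -7 → [-11, -1]
-3 → replaces -1 → [-11, -3]
-8 → replaces -3 → [-11, -8]
-9 → replaces -8 → [-11, -9]
-5 → extends → [-11, -9, -5]
-2 → extends → [-11, -9, -5, -2]
-10 → replaces -9 → [-11, -10, -5, -2]
-6 → replaces -5 → [-11, -10, -6, -2]
Four tails, so the longest strictly decreasing subsequence of the original has length 4.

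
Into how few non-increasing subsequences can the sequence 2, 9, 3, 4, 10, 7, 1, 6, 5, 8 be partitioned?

5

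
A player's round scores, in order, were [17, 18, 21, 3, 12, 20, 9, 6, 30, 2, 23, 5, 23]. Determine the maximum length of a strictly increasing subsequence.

4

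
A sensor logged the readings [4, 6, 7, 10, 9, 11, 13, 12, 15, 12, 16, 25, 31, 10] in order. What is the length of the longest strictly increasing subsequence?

10

Track the smallest tail for each achievable length (strict):
4 → extends → [4]
6 → extends → [4, 6]
7 → extends → [4, 6, 7]
10 → extends → [4, 6, 7, 10]
9 → replaces 10 → [4, 6, 7, 9]
11 → extends → [4, 6, 7, 9, 11]
13 → extends → [4, 6, 7, 9, 11, 13]
12 → replaces 13 → [4, 6, 7, 9, 11, 12]
15 → extends → [4, 6, 7, 9, 11, 12, 15]
12 → already a tail → [4, 6, 7, 9, 11, 12, 15]
16 → extends → [4, 6, 7, 9, 11, 12, 15, 16]
25 → extends → [4, 6, 7, 9, 11, 12, 15, 16, 25]
31 → extends → [4, 6, 7, 9, 11, 12, 15, 16, 25, 31]
10 → replaces 11 → [4, 6, 7, 9, 10, 12, 15, 16, 25, 31]
Ten tails, so the longest strictly increasing subsequence has length 10 (e.g. 4, 6, 7, 10, 11, 13, 15, 16, 25, 31).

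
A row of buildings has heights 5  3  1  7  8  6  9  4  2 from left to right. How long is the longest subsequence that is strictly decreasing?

Let dp[i] be the longest strictly decreasing subsequence ending at i:
i:     1 2 3 4 5 6 7 8 9
a[i]:  5 3 1 7 8 6 9 4 2
dp:    1 2 3 1 1 2 1 3 4
Maximum is 4.

4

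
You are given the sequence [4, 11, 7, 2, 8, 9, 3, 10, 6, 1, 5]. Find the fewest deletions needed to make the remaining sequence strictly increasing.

Fewest deletions = n − (longest strictly increasing subsequence).
i:      1  2  3  4  5  6  7  8  9 10 11
a[i]:   4 11  7  2  8  9  3 10  6  1  5
dp:     1  2  2  1  3  4  2  5  3  1  3
max dp = 5, so deletions = 11 − 5 = 6.

6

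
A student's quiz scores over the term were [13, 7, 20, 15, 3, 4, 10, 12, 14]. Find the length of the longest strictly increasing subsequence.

Track the smallest tail for each achievable length (strict):
13 → extends → [13]
7 → replaces 13 → [7]
20 → extends → [7, 20]
15 → replaces 20 → [7, 15]
3 → replaces 7 → [3, 15]
4 → replaces 15 → [3, 4]
10 → extends → [3, 4, 10]
12 → extends → [3, 4, 10, 12]
14 → extends → [3, 4, 10, 12, 14]
Five tails, so the longest strictly increasing subsequence has length 5 (e.g. 3, 4, 10, 12, 14).

5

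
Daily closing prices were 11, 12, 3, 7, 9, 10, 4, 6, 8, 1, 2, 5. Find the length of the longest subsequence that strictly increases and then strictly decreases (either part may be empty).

inc[i] = longest strictly increasing subsequence ending at i; dec[i] = longest strictly decreasing subsequence starting at i:
i:      1  2  3  4  5  6  7  8  9 10 11 12
a[i]:  11 12  3  7  9 10  4  6  8  1  2  5
inc:    1  2  1  2  3  4  2  3  4  1  2  3
dec:    4  4  2  3  3  3  2  2  2  1  1  1
Best peak at i=6 (value 10): inc=4, dec=3, length 4+3−1 = 6.

6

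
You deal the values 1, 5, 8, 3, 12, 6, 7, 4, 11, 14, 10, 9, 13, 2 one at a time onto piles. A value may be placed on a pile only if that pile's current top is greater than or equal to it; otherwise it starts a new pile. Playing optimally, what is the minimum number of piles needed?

The minimum number of non-increasing subsequences covering a sequence equals the length of its longest strictly increasing subsequence.
LIS length is 6 (e.g. 1, 5, 6, 7, 11, 14), so 6 piles are needed.

6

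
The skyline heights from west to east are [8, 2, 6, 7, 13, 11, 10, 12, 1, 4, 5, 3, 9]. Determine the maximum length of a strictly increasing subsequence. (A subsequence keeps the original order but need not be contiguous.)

Track the smallest tail for each achievable length (strict):
8 → extends → [8]
2 → replaces 8 → [2]
6 → extends → [2, 6]
7 → extends → [2, 6, 7]
13 → extends → [2, 6, 7, 13]
11 → replaces 13 → [2, 6, 7, 11]
10 → replaces 11 → [2, 6, 7, 10]
12 → extends → [2, 6, 7, 10, 12]
1 → replaces 2 → [1, 6, 7, 10, 12]
4 → replaces 6 → [1, 4, 7, 10, 12]
5 → replaces 7 → [1, 4, 5, 10, 12]
3 → replaces 4 → [1, 3, 5, 10, 12]
9 → replaces 10 → [1, 3, 5, 9, 12]
Five tails, so the longest strictly increasing subsequence has length 5 (e.g. 2, 6, 7, 11, 12).

5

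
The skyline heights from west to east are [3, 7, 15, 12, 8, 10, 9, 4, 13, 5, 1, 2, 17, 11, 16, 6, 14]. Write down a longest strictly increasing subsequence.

3, 7, 8, 10, 13, 17

Patience tails give the LIS length; then backtrack through the dp parents:
3 → extends → [3]
7 → extends → [3, 7]
15 → extends → [3, 7, 15]
12 → replaces 15 → [3, 7, 12]
8 → replaces 12 → [3, 7, 8]
10 → extends → [3, 7, 8, 10]
9 → replaces 10 → [3, 7, 8, 9]
4 → replaces 7 → [3, 4, 8, 9]
13 → extends → [3, 4, 8, 9, 13]
5 → replaces 8 → [3, 4, 5, 9, 13]
1 → replaces 3 → [1, 4, 5, 9, 13]
2 → replaces 4 → [1, 2, 5, 9, 13]
17 → extends → [1, 2, 5, 9, 13, 17]
11 → replaces 13 → [1, 2, 5, 9, 11, 17]
16 → replaces 17 → [1, 2, 5, 9, 11, 16]
6 → replaces 9 → [1, 2, 5, 6, 11, 16]
14 → replaces 16 → [1, 2, 5, 6, 11, 14]
Length 6; one witness is 3, 7, 8, 10, 13, 17.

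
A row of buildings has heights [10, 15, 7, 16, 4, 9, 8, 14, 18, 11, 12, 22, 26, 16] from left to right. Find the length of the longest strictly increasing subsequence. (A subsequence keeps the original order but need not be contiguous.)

Track the smallest tail for each achievable length (strict):
10 → extends → [10]
15 → extends → [10, 15]
7 → replaces 10 → [7, 15]
16 → extends → [7, 15, 16]
4 → replaces 7 → [4, 15, 16]
9 → replaces 15 → [4, 9, 16]
8 → replaces 9 → [4, 8, 16]
14 → replaces 16 → [4, 8, 14]
18 → extends → [4, 8, 14, 18]
11 → replaces 14 → [4, 8, 11, 18]
12 → replaces 18 → [4, 8, 11, 12]
22 → extends → [4, 8, 11, 12, 22]
26 → extends → [4, 8, 11, 12, 22, 26]
16 → replaces 22 → [4, 8, 11, 12, 16, 26]
Six tails, so the longest strictly increasing subsequence has length 6 (e.g. 10, 15, 16, 18, 22, 26).

6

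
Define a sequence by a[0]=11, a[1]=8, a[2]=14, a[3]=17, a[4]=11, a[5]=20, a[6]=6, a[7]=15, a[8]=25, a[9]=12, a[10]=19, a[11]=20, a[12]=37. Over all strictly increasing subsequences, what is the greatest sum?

124

Let S[i] be the best sum of a strictly increasing subsequence ending at i:
i:       0   1   2   3   4   5   6   7   8   9  10  11  12
a[i]:   11   8  14  17  11  20   6  15  25  12  19  20  37
S:      11   8  25  42  19  62   6  40  87  31  61  81 124
Maximum is 124 (e.g. 11 + 14 + 17 + 20 + 25 + 37).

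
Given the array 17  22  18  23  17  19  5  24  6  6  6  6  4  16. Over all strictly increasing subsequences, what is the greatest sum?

Let S[i] be the best sum of a strictly increasing subsequence ending at i:
i:      1  2  3  4  5  6  7  8  9 10 11 12 13 14
a[i]:  17 22 18 23 17 19  5 24  6  6  6  6  4 16
S:     17 39 35 62 17 54  5 86 11 11 11 11  4 27
Maximum is 86 (e.g. 17 + 22 + 23 + 24).

86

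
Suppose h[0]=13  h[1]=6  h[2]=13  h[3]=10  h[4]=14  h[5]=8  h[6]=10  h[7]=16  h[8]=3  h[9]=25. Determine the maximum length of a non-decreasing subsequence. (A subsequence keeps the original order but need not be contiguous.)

Let dp[i] be the length of the longest such subsequence ending at index i:
i:      0  1  2  3  4  5  6  7  8  9
h[i]:  13  6 13 10 14  8 10 16  3 25
dp:     1  1  2  2  3  2  3  4  1  5
Maximum dp value is 5.

5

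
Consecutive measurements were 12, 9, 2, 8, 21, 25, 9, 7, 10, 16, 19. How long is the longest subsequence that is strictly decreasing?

4

Negate each value so 'decreasing' becomes 'increasing', then run patience tails on the negated sequence:
-12 → extends → [-12]
-9 → extends → [-12, -9]
-2 → extends → [-12, -9, -2]
-8 → replaces -2 → [-12, -9, -8]
-21 → replaces -12 → [-21, -9, -8]
-25 → replaces -21 → [-25, -9, -8]
-9 → already a tail → [-25, -9, -8]
-7 → extends → [-25, -9, -8, -7]
-10 → replaces -9 → [-25, -10, -8, -7]
-16 → replaces -10 → [-25, -16, -8, -7]
-19 → replaces -16 → [-25, -19, -8, -7]
Four tails, so the longest strictly decreasing subsequence of the original has length 4.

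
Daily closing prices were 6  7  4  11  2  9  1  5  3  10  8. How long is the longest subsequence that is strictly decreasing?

Let dp[i] be the longest strictly decreasing subsequence ending at i:
i:      1  2  3  4  5  6  7  8  9 10 11
a[i]:   6  7  4 11  2  9  1  5  3 10  8
dp:     1  1  2  1  3  2  4  3  4  2  3
Maximum is 4.

4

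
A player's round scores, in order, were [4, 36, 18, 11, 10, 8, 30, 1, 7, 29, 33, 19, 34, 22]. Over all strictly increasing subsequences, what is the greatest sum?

119

Let S[i] be the best sum of a strictly increasing subsequence ending at i:
i:       1   2   3   4   5   6   7   8   9  10  11  12  13  14
a[i]:    4  36  18  11  10   8  30   1   7  29  33  19  34  22
S:       4  40  22  15  14  12  52   1  11  51  85  41 119  63
Maximum is 119 (e.g. 4 + 18 + 30 + 33 + 34).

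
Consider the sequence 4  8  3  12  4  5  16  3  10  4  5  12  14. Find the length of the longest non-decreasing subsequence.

Track the smallest tail for each achievable length (allowing ties):
4 → extends → [4]
8 → extends → [4, 8]
3 → replaces 4 → [3, 8]
12 → extends → [3, 8, 12]
4 → replaces 8 → [3, 4, 12]
5 → replaces 12 → [3, 4, 5]
16 → extends → [3, 4, 5, 16]
3 → replaces 4 → [3, 3, 5, 16]
10 → replaces 16 → [3, 3, 5, 10]
4 → replaces 5 → [3, 3, 4, 10]
5 → replaces 10 → [3, 3, 4, 5]
12 → extends → [3, 3, 4, 5, 12]
14 → extends → [3, 3, 4, 5, 12, 14]
Six tails, so the longest non-decreasing subsequence has length 6 (e.g. 4, 4, 5, 10, 12, 14).

6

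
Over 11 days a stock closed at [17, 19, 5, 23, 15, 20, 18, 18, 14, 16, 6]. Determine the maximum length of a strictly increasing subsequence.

3

Track the smallest tail for each achievable length (strict):
17 → extends → [17]
19 → extends → [17, 19]
5 → replaces 17 → [5, 19]
23 → extends → [5, 19, 23]
15 → replaces 19 → [5, 15, 23]
20 → replaces 23 → [5, 15, 20]
18 → replaces 20 → [5, 15, 18]
18 → already a tail → [5, 15, 18]
14 → replaces 15 → [5, 14, 18]
16 → replaces 18 → [5, 14, 16]
6 → replaces 14 → [5, 6, 16]
Three tails, so the longest strictly increasing subsequence has length 3 (e.g. 17, 19, 23).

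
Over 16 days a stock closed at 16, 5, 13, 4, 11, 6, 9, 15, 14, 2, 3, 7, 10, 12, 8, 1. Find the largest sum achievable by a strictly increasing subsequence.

Let S[i] be the best sum of a strictly increasing subsequence ending at i:
i:      1  2  3  4  5  6  7  8  9 10 11 12 13 14 15 16
a[i]:  16  5 13  4 11  6  9 15 14  2  3  7 10 12  8  1
S:     16  5 18  4 16 11 20 35 34  2  5 18 30 42 26  1
Maximum is 42 (e.g. 5 + 6 + 9 + 10 + 12).

42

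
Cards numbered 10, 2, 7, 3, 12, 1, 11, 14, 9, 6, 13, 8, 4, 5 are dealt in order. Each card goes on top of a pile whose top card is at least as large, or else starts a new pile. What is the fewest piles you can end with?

4

Place each on the leftmost legal pile:
10 → new pile 1 (tops now [10])
2 → pile 1 (tops now [2])
7 → new pile 2 (tops now [2, 7])
3 → pile 2 (tops now [2, 3])
12 → new pile 3 (tops now [2, 3, 12])
1 → pile 1 (tops now [1, 3, 12])
11 → pile 3 (tops now [1, 3, 11])
14 → new pile 4 (tops now [1, 3, 11, 14])
9 → pile 3 (tops now [1, 3, 9, 14])
6 → pile 3 (tops now [1, 3, 6, 14])
13 → pile 4 (tops now [1, 3, 6, 13])
8 → pile 4 (tops now [1, 3, 6, 8])
4 → pile 3 (tops now [1, 3, 4, 8])
5 → pile 4 (tops now [1, 3, 4, 5])
Four piles.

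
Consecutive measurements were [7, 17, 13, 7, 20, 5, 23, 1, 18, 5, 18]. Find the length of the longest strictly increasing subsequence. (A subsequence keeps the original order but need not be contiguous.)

Track the smallest tail for each achievable length (strict):
7 → extends → [7]
17 → extends → [7, 17]
13 → replaces 17 → [7, 13]
7 → already a tail → [7, 13]
20 → extends → [7, 13, 20]
5 → replaces 7 → [5, 13, 20]
23 → extends → [5, 13, 20, 23]
1 → replaces 5 → [1, 13, 20, 23]
18 → replaces 20 → [1, 13, 18, 23]
5 → replaces 13 → [1, 5, 18, 23]
18 → already a tail → [1, 5, 18, 23]
Four tails, so the longest strictly increasing subsequence has length 4 (e.g. 7, 17, 20, 23).

4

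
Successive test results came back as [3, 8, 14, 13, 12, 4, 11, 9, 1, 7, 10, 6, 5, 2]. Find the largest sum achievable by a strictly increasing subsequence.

Let S[i] be the best sum of a strictly increasing subsequence ending at i:
i:      1  2  3  4  5  6  7  8  9 10 11 12 13 14
a[i]:   3  8 14 13 12  4 11  9  1  7 10  6  5  2
S:      3 11 25 24 23  7 22 20  1 14 30 13 12  3
Maximum is 30 (e.g. 3 + 8 + 9 + 10).

30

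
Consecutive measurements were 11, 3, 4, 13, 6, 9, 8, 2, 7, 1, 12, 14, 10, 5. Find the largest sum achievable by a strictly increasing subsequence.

Let S[i] be the best sum of a strictly increasing subsequence ending at i:
i:      1  2  3  4  5  6  7  8  9 10 11 12 13 14
a[i]:  11  3  4 13  6  9  8  2  7  1 12 14 10  5
S:     11  3  7 24 13 22 21  2 20  1 34 48 32 12
Maximum is 48 (e.g. 3 + 4 + 6 + 9 + 12 + 14).

48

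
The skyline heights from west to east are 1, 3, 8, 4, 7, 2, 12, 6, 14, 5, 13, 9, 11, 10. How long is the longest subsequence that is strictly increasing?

6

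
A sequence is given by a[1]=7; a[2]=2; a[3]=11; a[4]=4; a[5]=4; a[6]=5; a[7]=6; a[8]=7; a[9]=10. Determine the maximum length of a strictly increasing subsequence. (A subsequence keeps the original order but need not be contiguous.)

6

Track the smallest tail for each achievable length (strict):
7 → extends → [7]
2 → replaces 7 → [2]
11 → extends → [2, 11]
4 → replaces 11 → [2, 4]
4 → already a tail → [2, 4]
5 → extends → [2, 4, 5]
6 → extends → [2, 4, 5, 6]
7 → extends → [2, 4, 5, 6, 7]
10 → extends → [2, 4, 5, 6, 7, 10]
Six tails, so the longest strictly increasing subsequence has length 6 (e.g. 2, 4, 5, 6, 7, 10).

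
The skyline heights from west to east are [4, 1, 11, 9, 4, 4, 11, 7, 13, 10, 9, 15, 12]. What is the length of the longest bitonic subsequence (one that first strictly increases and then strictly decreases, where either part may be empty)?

6

inc[i] = longest strictly increasing subsequence ending at i; dec[i] = longest strictly decreasing subsequence starting at i:
i:      1  2  3  4  5  6  7  8  9 10 11 12 13
a[i]:   4  1 11  9  4  4 11  7 13 10  9 15 12
inc:    1  1  2  2  2  2  3  3  4  4  4  5  5
dec:    2  1  3  2  1  1  3  1  3  2  1  2  1
Best peak at i=9 (value 13): inc=4, dec=3, length 4+3−1 = 6.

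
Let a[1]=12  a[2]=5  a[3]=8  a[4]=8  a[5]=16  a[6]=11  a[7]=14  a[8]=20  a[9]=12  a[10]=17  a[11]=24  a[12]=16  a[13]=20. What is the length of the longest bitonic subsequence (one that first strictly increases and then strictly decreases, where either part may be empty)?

inc[i] = longest strictly increasing subsequence ending at i; dec[i] = longest strictly decreasing subsequence starting at i:
i:      1  2  3  4  5  6  7  8  9 10 11 12 13
a[i]:  12  5  8  8 16 11 14 20 12 17 24 16 20
inc:    1  1  2  2  3  3  4  5  4  5  6  5  6
dec:    2  1  1  1  3  1  2  3  1  2  2  1  1
Best peak at i=8 (value 20): inc=5, dec=3, length 5+3−1 = 7.

7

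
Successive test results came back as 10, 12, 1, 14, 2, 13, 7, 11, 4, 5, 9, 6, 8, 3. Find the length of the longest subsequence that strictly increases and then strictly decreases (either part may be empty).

inc[i] = longest strictly increasing subsequence ending at i; dec[i] = longest strictly decreasing subsequence starting at i:
i:      1  2  3  4  5  6  7  8  9 10 11 12 13 14
a[i]:  10 12  1 14  2 13  7 11  4  5  9  6  8  3
inc:    1  2  1  3  2  3  3  4  3  4  5  5  6  3
dec:    4  5  1  6  1  5  3  4  2  2  3  2  2  1
Best peak at i=4 (value 14): inc=3, dec=6, length 3+6−1 = 8.

8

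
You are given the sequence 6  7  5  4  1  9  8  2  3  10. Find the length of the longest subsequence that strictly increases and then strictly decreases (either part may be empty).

5

inc[i] = longest strictly increasing subsequence ending at i; dec[i] = longest strictly decreasing subsequence starting at i:
i:      1  2  3  4  5  6  7  8  9 10
a[i]:   6  7  5  4  1  9  8  2  3 10
inc:    1  2  1  1  1  3  3  2  3  4
dec:    4  4  3  2  1  3  2  1  1  1
Best peak at i=2 (value 7): inc=2, dec=4, length 2+4−1 = 5.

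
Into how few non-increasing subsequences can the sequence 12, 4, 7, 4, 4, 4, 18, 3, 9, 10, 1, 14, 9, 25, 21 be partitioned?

6

The minimum number of non-increasing subsequences covering a sequence equals the length of its longest strictly increasing subsequence.
LIS length is 6 (e.g. 4, 7, 9, 10, 14, 25), so 6 piles are needed.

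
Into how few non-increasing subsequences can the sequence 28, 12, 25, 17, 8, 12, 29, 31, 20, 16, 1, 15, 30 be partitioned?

4

Place each on the leftmost legal pile:
28 → new pile 1 (tops now [28])
12 → pile 1 (tops now [12])
25 → new pile 2 (tops now [12, 25])
17 → pile 2 (tops now [12, 17])
8 → pile 1 (tops now [8, 17])
12 → pile 2 (tops now [8, 12])
29 → new pile 3 (tops now [8, 12, 29])
31 → new pile 4 (tops now [8, 12, 29, 31])
20 → pile 3 (tops now [8, 12, 20, 31])
16 → pile 3 (tops now [8, 12, 16, 31])
1 → pile 1 (tops now [1, 12, 16, 31])
15 → pile 3 (tops now [1, 12, 15, 31])
30 → pile 4 (tops now [1, 12, 15, 30])
Four piles.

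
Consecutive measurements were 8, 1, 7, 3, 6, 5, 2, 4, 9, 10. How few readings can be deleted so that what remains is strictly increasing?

Fewest deletions = n − (longest strictly increasing subsequence).
i:      1  2  3  4  5  6  7  8  9 10
a[i]:   8  1  7  3  6  5  2  4  9 10
dp:     1  1  2  2  3  3  2  3  4  5
max dp = 5, so deletions = 10 − 5 = 5.

5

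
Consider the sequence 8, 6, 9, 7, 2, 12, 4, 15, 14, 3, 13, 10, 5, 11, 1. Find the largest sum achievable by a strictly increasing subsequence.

44

Let S[i] be the best sum of a strictly increasing subsequence ending at i:
i:      1  2  3  4  5  6  7  8  9 10 11 12 13 14 15
a[i]:   8  6  9  7  2 12  4 15 14  3 13 10  5 11  1
S:      8  6 17 13  2 29  6 44 43  5 42 27 11 38  1
Maximum is 44 (e.g. 8 + 9 + 12 + 15).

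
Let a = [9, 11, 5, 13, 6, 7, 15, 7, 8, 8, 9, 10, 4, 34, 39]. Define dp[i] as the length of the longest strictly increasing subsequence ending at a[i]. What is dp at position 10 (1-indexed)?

dp[i] = 1 + max{dp[j] : j<i, a[j]<a[i]} (or 1 if no such j):
i:      1  2  3  4  5  6  7  8  9 10 11 12 13 14 15
a[i]:   9 11  5 13  6  7 15  7  8  8  9 10  4 34 39
dp:     1  2  1  3  2  3  4  3  4  4  5  6  1  7  8
At index 10 the value is 4.

4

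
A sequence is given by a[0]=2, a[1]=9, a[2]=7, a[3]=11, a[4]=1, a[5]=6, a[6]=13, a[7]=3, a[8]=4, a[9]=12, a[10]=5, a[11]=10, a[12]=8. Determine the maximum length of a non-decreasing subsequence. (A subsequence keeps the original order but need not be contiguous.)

Let dp[i] be the length of the longest such subsequence ending at index i:
i:      0  1  2  3  4  5  6  7  8  9 10 11 12
a[i]:   2  9  7 11  1  6 13  3  4 12  5 10  8
dp:     1  2  2  3  1  2  4  2  3  4  4  5  5
Maximum dp value is 5.

5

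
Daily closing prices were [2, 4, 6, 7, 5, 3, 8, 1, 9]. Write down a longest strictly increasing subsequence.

Patience tails give the LIS length; then backtrack through the dp parents:
2 → extends → [2]
4 → extends → [2, 4]
6 → extends → [2, 4, 6]
7 → extends → [2, 4, 6, 7]
5 → replaces 6 → [2, 4, 5, 7]
3 → replaces 4 → [2, 3, 5, 7]
8 → extends → [2, 3, 5, 7, 8]
1 → replaces 2 → [1, 3, 5, 7, 8]
9 → extends → [1, 3, 5, 7, 8, 9]
Length 6; one witness is 2, 4, 6, 7, 8, 9.

2, 4, 6, 7, 8, 9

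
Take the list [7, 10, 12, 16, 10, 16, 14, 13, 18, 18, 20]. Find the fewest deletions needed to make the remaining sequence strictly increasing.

5

Fewest deletions = n − (longest strictly increasing subsequence).
i:      1  2  3  4  5  6  7  8  9 10 11
a[i]:   7 10 12 16 10 16 14 13 18 18 20
dp:     1  2  3  4  2  4  4  4  5  5  6
max dp = 6, so deletions = 11 − 6 = 5.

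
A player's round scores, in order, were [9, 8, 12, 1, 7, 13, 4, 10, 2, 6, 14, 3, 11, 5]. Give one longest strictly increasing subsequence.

Patience tails give the LIS length; then backtrack through the dp parents:
9 → extends → [9]
8 → replaces 9 → [8]
12 → extends → [8, 12]
1 → replaces 8 → [1, 12]
7 → replaces 12 → [1, 7]
13 → extends → [1, 7, 13]
4 → replaces 7 → [1, 4, 13]
10 → replaces 13 → [1, 4, 10]
2 → replaces 4 → [1, 2, 10]
6 → replaces 10 → [1, 2, 6]
14 → extends → [1, 2, 6, 14]
3 → replaces 6 → [1, 2, 3, 14]
11 → replaces 14 → [1, 2, 3, 11]
5 → replaces 11 → [1, 2, 3, 5]
Length 4; one witness is 9, 12, 13, 14.

9, 12, 13, 14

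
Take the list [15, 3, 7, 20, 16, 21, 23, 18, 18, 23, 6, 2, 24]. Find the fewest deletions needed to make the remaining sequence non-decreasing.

6

Fewest deletions = n − (longest non-decreasing subsequence).
Patience tails:
15 → extends → [15]
3 → replaces 15 → [3]
7 → extends → [3, 7]
20 → extends → [3, 7, 20]
16 → replaces 20 → [3, 7, 16]
21 → extends → [3, 7, 16, 21]
23 → extends → [3, 7, 16, 21, 23]
18 → replaces 21 → [3, 7, 16, 18, 23]
18 → replaces 23 → [3, 7, 16, 18, 18]
23 → extends → [3, 7, 16, 18, 18, 23]
6 → replaces 7 → [3, 6, 16, 18, 18, 23]
2 → replaces 3 → [2, 6, 16, 18, 18, 23]
24 → extends → [2, 6, 16, 18, 18, 23, 24]
Longest non-decreasing subsequence has length 7, so deletions = 13 − 7 = 6.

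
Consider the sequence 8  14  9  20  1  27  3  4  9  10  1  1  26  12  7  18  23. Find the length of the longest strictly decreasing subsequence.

Negate each value so 'decreasing' becomes 'increasing', then run patience tails on the negated sequence:
-8 → extends → [-8]
-14 → replaces -8 → [-14]
-9 → extends → [-14, -9]
-20 → replaces -14 → [-20, -9]
-1 → extends → [-20, -9, -1]
-27 → replaces -20 → [-27, -9, -1]
-3 → replaces -1 → [-27, -9, -3]
-4 → replaces -3 → [-27, -9, -4]
-9 → already a tail → [-27, -9, -4]
-10 → replaces -9 → [-27, -10, -4]
-1 → extends → [-27, -10, -4, -1]
-1 → already a tail → [-27, -10, -4, -1]
-26 → replaces -10 → [-27, -26, -4, -1]
-12 → replaces -4 → [-27, -26, -12, -1]
-7 → replaces -1 → [-27, -26, -12, -7]
-18 → replaces -12 → [-27, -26, -18, -7]
-23 → replaces -18 → [-27, -26, -23, -7]
Four tails, so the longest strictly decreasing subsequence of the original has length 4.

4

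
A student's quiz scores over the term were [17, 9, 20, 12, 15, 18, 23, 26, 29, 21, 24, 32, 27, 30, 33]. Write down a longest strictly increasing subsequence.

Patience tails give the LIS length; then backtrack through the dp parents:
17 → extends → [17]
9 → replaces 17 → [9]
20 → extends → [9, 20]
12 → replaces 20 → [9, 12]
15 → extends → [9, 12, 15]
18 → extends → [9, 12, 15, 18]
23 → extends → [9, 12, 15, 18, 23]
26 → extends → [9, 12, 15, 18, 23, 26]
29 → extends → [9, 12, 15, 18, 23, 26, 29]
21 → replaces 23 → [9, 12, 15, 18, 21, 26, 29]
24 → replaces 26 → [9, 12, 15, 18, 21, 24, 29]
32 → extends → [9, 12, 15, 18, 21, 24, 29, 32]
27 → replaces 29 → [9, 12, 15, 18, 21, 24, 27, 32]
30 → replaces 32 → [9, 12, 15, 18, 21, 24, 27, 30]
33 → extends → [9, 12, 15, 18, 21, 24, 27, 30, 33]
Length 9; one witness is 9, 12, 15, 18, 23, 26, 29, 32, 33.

9, 12, 15, 18, 23, 26, 29, 32, 33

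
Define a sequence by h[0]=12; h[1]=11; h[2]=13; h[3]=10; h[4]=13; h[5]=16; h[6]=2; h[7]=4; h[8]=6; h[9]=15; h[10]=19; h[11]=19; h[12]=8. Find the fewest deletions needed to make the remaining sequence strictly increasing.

Fewest deletions = n − (longest strictly increasing subsequence).
Patience tails:
12 → extends → [12]
11 → replaces 12 → [11]
13 → extends → [11, 13]
10 → replaces 11 → [10, 13]
13 → already a tail → [10, 13]
16 → extends → [10, 13, 16]
2 → replaces 10 → [2, 13, 16]
4 → replaces 13 → [2, 4, 16]
6 → replaces 16 → [2, 4, 6]
15 → extends → [2, 4, 6, 15]
19 → extends → [2, 4, 6, 15, 19]
19 → already a tail → [2, 4, 6, 15, 19]
8 → replaces 15 → [2, 4, 6, 8, 19]
Longest strictly increasing subsequence has length 5, so deletions = 13 − 5 = 8.

8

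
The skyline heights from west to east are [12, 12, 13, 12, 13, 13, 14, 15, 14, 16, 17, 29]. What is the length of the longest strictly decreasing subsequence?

2

Negate each value so 'decreasing' becomes 'increasing', then run patience tails on the negated sequence:
-12 → extends → [-12]
-12 → already a tail → [-12]
-13 → replaces -12 → [-13]
-12 → extends → [-13, -12]
-13 → already a tail → [-13, -12]
-13 → already a tail → [-13, -12]
-14 → replaces -13 → [-14, -12]
-15 → replaces -14 → [-15, -12]
-14 → replaces -12 → [-15, -14]
-16 → replaces -15 → [-16, -14]
-17 → replaces -16 → [-17, -14]
-29 → replaces -17 → [-29, -14]
Two tails, so the longest strictly decreasing subsequence of the original has length 2.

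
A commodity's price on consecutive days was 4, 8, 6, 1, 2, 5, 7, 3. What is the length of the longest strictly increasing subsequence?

Track the smallest tail for each achievable length (strict):
4 → extends → [4]
8 → extends → [4, 8]
6 → replaces 8 → [4, 6]
1 → replaces 4 → [1, 6]
2 → replaces 6 → [1, 2]
5 → extends → [1, 2, 5]
7 → extends → [1, 2, 5, 7]
3 → replaces 5 → [1, 2, 3, 7]
Four tails, so the longest strictly increasing subsequence has length 4 (e.g. 1, 2, 5, 7).

4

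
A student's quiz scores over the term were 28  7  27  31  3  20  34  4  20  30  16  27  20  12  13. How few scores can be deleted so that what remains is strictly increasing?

11

Fewest deletions = n − (longest strictly increasing subsequence).
Patience tails:
28 → extends → [28]
7 → replaces 28 → [7]
27 → extends → [7, 27]
31 → extends → [7, 27, 31]
3 → replaces 7 → [3, 27, 31]
20 → replaces 27 → [3, 20, 31]
34 → extends → [3, 20, 31, 34]
4 → replaces 20 → [3, 4, 31, 34]
20 → replaces 31 → [3, 4, 20, 34]
30 → replaces 34 → [3, 4, 20, 30]
16 → replaces 20 → [3, 4, 16, 30]
27 → replaces 30 → [3, 4, 16, 27]
20 → replaces 27 → [3, 4, 16, 20]
12 → replaces 16 → [3, 4, 12, 20]
13 → replaces 20 → [3, 4, 12, 13]
Longest strictly increasing subsequence has length 4, so deletions = 15 − 4 = 11.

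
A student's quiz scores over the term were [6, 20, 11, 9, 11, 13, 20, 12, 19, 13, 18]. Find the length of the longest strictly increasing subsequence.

6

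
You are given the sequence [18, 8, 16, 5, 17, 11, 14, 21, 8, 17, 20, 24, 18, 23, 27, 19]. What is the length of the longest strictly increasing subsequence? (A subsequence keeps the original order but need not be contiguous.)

Let dp[i] be the length of the longest such subsequence ending at index i:
i:      1  2  3  4  5  6  7  8  9 10 11 12 13 14 15 16
a[i]:  18  8 16  5 17 11 14 21  8 17 20 24 18 23 27 19
dp:     1  1  2  1  3  2  3  4  2  4  5  6  5  6  7  6
Maximum dp value is 7.

7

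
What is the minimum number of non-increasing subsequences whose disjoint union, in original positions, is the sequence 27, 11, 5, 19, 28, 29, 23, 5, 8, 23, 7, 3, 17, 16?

4

The minimum number of non-increasing subsequences covering a sequence equals the length of its longest strictly increasing subsequence.
LIS length is 4 (e.g. 11, 19, 28, 29), so 4 piles are needed.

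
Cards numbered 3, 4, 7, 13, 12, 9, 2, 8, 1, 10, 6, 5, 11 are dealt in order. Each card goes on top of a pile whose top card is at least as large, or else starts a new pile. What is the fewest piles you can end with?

Place each on the leftmost legal pile:
3 → new pile 1 (tops now [3])
4 → new pile 2 (tops now [3, 4])
7 → new pile 3 (tops now [3, 4, 7])
13 → new pile 4 (tops now [3, 4, 7, 13])
12 → pile 4 (tops now [3, 4, 7, 12])
9 → pile 4 (tops now [3, 4, 7, 9])
2 → pile 1 (tops now [2, 4, 7, 9])
8 → pile 4 (tops now [2, 4, 7, 8])
1 → pile 1 (tops now [1, 4, 7, 8])
10 → new pile 5 (tops now [1, 4, 7, 8, 10])
6 → pile 3 (tops now [1, 4, 6, 8, 10])
5 → pile 3 (tops now [1, 4, 5, 8, 10])
11 → new pile 6 (tops now [1, 4, 5, 8, 10, 11])
Six piles.

6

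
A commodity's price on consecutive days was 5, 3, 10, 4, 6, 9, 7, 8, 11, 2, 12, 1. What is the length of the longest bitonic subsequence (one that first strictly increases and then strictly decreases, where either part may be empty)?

8

inc[i] = longest strictly increasing subsequence ending at i; dec[i] = longest strictly decreasing subsequence starting at i:
i:      1  2  3  4  5  6  7  8  9 10 11 12
a[i]:   5  3 10  4  6  9  7  8 11  2 12  1
inc:    1  1  2  2  3  4  4  5  6  1  7  1
dec:    4  3  5  3  3  4  3  3  3  2  2  1
Best peak at i=9 (value 11): inc=6, dec=3, length 6+3−1 = 8.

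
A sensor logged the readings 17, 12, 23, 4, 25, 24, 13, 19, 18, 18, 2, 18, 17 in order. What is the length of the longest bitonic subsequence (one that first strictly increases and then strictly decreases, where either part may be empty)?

inc[i] = longest strictly increasing subsequence ending at i; dec[i] = longest strictly decreasing subsequence starting at i:
i:      1  2  3  4  5  6  7  8  9 10 11 12 13
a[i]:  17 12 23  4 25 24 13 19 18 18  2 18 17
inc:    1  1  2  1  3  3  2  3  3  3  1  3  3
dec:    4  3  4  2  5  4  2  3  2  2  1  2  1
Best peak at i=5 (value 25): inc=3, dec=5, length 3+5−1 = 7.

7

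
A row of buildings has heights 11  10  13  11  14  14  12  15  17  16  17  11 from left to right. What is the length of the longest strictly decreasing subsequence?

3

Let dp[i] be the longest strictly decreasing subsequence ending at i:
i:      1  2  3  4  5  6  7  8  9 10 11 12
a[i]:  11 10 13 11 14 14 12 15 17 16 17 11
dp:     1  2  1  2  1  1  2  1  1  2  1  3
Maximum is 3.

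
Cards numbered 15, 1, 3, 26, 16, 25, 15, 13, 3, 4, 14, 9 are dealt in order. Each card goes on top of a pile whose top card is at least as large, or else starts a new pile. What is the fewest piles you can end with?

The minimum number of non-increasing subsequences covering a sequence equals the length of its longest strictly increasing subsequence.
LIS length is 4 (e.g. 1, 3, 16, 25), so 4 piles are needed.

4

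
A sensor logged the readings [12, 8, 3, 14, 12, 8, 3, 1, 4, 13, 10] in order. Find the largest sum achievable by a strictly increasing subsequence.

Let S[i] be the best sum of a strictly increasing subsequence ending at i:
i:      1  2  3  4  5  6  7  8  9 10 11
a[i]:  12  8  3 14 12  8  3  1  4 13 10
S:     12  8  3 26 20 11  3  1  7 33 21
Maximum is 33 (e.g. 8 + 12 + 13).

33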